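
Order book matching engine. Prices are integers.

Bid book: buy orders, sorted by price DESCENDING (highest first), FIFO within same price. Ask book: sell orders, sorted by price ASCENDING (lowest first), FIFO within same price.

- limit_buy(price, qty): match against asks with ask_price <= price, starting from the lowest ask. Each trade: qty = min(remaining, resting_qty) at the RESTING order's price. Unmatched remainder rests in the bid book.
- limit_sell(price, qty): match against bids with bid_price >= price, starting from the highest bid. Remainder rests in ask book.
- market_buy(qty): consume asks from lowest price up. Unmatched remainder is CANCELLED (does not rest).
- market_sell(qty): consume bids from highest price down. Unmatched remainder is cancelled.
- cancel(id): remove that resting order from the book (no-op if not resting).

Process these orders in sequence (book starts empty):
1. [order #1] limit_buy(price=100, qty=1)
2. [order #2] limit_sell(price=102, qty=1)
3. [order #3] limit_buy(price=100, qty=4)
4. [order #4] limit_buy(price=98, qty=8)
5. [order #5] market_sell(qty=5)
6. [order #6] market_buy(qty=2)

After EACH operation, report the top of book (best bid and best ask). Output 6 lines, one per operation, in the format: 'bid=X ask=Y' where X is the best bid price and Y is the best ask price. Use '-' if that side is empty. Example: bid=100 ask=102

After op 1 [order #1] limit_buy(price=100, qty=1): fills=none; bids=[#1:1@100] asks=[-]
After op 2 [order #2] limit_sell(price=102, qty=1): fills=none; bids=[#1:1@100] asks=[#2:1@102]
After op 3 [order #3] limit_buy(price=100, qty=4): fills=none; bids=[#1:1@100 #3:4@100] asks=[#2:1@102]
After op 4 [order #4] limit_buy(price=98, qty=8): fills=none; bids=[#1:1@100 #3:4@100 #4:8@98] asks=[#2:1@102]
After op 5 [order #5] market_sell(qty=5): fills=#1x#5:1@100 #3x#5:4@100; bids=[#4:8@98] asks=[#2:1@102]
After op 6 [order #6] market_buy(qty=2): fills=#6x#2:1@102; bids=[#4:8@98] asks=[-]

Answer: bid=100 ask=-
bid=100 ask=102
bid=100 ask=102
bid=100 ask=102
bid=98 ask=102
bid=98 ask=-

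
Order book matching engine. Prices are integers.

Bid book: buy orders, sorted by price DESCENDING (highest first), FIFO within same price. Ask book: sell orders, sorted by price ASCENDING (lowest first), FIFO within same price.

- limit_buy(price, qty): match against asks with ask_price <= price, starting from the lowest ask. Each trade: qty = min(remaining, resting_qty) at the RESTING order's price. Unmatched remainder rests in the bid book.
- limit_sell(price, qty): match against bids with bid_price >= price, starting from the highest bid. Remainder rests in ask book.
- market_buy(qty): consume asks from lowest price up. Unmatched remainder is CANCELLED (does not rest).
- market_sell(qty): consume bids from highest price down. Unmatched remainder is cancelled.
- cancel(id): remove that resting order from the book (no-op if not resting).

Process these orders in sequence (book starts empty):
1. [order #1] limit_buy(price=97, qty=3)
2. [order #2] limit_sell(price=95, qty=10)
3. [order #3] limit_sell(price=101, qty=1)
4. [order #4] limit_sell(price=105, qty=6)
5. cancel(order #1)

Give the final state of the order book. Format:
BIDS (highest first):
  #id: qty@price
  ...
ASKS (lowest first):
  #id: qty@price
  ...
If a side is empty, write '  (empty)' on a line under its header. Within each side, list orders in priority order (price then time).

After op 1 [order #1] limit_buy(price=97, qty=3): fills=none; bids=[#1:3@97] asks=[-]
After op 2 [order #2] limit_sell(price=95, qty=10): fills=#1x#2:3@97; bids=[-] asks=[#2:7@95]
After op 3 [order #3] limit_sell(price=101, qty=1): fills=none; bids=[-] asks=[#2:7@95 #3:1@101]
After op 4 [order #4] limit_sell(price=105, qty=6): fills=none; bids=[-] asks=[#2:7@95 #3:1@101 #4:6@105]
After op 5 cancel(order #1): fills=none; bids=[-] asks=[#2:7@95 #3:1@101 #4:6@105]

Answer: BIDS (highest first):
  (empty)
ASKS (lowest first):
  #2: 7@95
  #3: 1@101
  #4: 6@105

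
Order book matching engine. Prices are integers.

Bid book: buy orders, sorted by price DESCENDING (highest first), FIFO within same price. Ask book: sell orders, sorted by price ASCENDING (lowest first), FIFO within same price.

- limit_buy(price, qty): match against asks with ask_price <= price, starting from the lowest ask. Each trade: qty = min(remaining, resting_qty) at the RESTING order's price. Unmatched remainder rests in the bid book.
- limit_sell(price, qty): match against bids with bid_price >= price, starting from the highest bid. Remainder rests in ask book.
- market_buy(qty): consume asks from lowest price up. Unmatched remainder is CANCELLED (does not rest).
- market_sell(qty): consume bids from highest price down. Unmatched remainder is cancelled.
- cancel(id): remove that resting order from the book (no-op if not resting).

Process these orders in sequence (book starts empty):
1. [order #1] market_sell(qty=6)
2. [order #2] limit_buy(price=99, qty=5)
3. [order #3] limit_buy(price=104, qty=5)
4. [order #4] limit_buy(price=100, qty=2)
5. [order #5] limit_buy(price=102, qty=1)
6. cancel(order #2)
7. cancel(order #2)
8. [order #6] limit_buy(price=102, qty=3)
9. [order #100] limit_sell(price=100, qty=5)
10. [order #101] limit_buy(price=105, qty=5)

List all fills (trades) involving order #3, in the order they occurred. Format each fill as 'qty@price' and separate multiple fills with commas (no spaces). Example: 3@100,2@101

After op 1 [order #1] market_sell(qty=6): fills=none; bids=[-] asks=[-]
After op 2 [order #2] limit_buy(price=99, qty=5): fills=none; bids=[#2:5@99] asks=[-]
After op 3 [order #3] limit_buy(price=104, qty=5): fills=none; bids=[#3:5@104 #2:5@99] asks=[-]
After op 4 [order #4] limit_buy(price=100, qty=2): fills=none; bids=[#3:5@104 #4:2@100 #2:5@99] asks=[-]
After op 5 [order #5] limit_buy(price=102, qty=1): fills=none; bids=[#3:5@104 #5:1@102 #4:2@100 #2:5@99] asks=[-]
After op 6 cancel(order #2): fills=none; bids=[#3:5@104 #5:1@102 #4:2@100] asks=[-]
After op 7 cancel(order #2): fills=none; bids=[#3:5@104 #5:1@102 #4:2@100] asks=[-]
After op 8 [order #6] limit_buy(price=102, qty=3): fills=none; bids=[#3:5@104 #5:1@102 #6:3@102 #4:2@100] asks=[-]
After op 9 [order #100] limit_sell(price=100, qty=5): fills=#3x#100:5@104; bids=[#5:1@102 #6:3@102 #4:2@100] asks=[-]
After op 10 [order #101] limit_buy(price=105, qty=5): fills=none; bids=[#101:5@105 #5:1@102 #6:3@102 #4:2@100] asks=[-]

Answer: 5@104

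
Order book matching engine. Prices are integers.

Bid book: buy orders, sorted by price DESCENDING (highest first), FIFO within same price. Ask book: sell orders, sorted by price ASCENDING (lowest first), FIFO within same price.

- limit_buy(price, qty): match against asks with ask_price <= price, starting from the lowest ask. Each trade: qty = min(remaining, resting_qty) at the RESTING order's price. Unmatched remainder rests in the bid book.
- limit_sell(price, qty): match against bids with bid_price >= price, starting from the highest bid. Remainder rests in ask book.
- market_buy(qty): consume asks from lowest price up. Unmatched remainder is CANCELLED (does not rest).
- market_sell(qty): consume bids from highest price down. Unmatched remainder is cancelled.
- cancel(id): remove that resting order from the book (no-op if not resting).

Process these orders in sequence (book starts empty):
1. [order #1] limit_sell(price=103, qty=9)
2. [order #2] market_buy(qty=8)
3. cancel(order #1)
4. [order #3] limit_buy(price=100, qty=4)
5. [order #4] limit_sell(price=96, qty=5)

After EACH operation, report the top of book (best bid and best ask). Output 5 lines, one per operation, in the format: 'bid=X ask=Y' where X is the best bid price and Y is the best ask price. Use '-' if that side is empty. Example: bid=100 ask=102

Answer: bid=- ask=103
bid=- ask=103
bid=- ask=-
bid=100 ask=-
bid=- ask=96

Derivation:
After op 1 [order #1] limit_sell(price=103, qty=9): fills=none; bids=[-] asks=[#1:9@103]
After op 2 [order #2] market_buy(qty=8): fills=#2x#1:8@103; bids=[-] asks=[#1:1@103]
After op 3 cancel(order #1): fills=none; bids=[-] asks=[-]
After op 4 [order #3] limit_buy(price=100, qty=4): fills=none; bids=[#3:4@100] asks=[-]
After op 5 [order #4] limit_sell(price=96, qty=5): fills=#3x#4:4@100; bids=[-] asks=[#4:1@96]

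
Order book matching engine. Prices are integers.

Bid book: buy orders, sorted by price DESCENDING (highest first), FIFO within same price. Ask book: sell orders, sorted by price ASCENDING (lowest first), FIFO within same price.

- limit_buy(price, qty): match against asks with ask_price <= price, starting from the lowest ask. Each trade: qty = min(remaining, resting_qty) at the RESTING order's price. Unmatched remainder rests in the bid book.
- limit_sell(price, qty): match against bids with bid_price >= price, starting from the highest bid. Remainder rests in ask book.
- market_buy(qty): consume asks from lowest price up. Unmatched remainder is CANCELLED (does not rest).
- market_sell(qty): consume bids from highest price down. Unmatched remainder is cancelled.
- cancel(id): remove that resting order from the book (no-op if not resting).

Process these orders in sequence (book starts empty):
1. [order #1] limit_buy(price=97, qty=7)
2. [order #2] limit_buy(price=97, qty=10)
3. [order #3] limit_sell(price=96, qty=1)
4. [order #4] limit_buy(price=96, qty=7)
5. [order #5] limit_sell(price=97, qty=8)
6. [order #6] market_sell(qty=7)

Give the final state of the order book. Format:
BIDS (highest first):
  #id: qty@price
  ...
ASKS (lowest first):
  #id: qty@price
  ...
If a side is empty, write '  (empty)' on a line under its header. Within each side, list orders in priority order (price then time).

After op 1 [order #1] limit_buy(price=97, qty=7): fills=none; bids=[#1:7@97] asks=[-]
After op 2 [order #2] limit_buy(price=97, qty=10): fills=none; bids=[#1:7@97 #2:10@97] asks=[-]
After op 3 [order #3] limit_sell(price=96, qty=1): fills=#1x#3:1@97; bids=[#1:6@97 #2:10@97] asks=[-]
After op 4 [order #4] limit_buy(price=96, qty=7): fills=none; bids=[#1:6@97 #2:10@97 #4:7@96] asks=[-]
After op 5 [order #5] limit_sell(price=97, qty=8): fills=#1x#5:6@97 #2x#5:2@97; bids=[#2:8@97 #4:7@96] asks=[-]
After op 6 [order #6] market_sell(qty=7): fills=#2x#6:7@97; bids=[#2:1@97 #4:7@96] asks=[-]

Answer: BIDS (highest first):
  #2: 1@97
  #4: 7@96
ASKS (lowest first):
  (empty)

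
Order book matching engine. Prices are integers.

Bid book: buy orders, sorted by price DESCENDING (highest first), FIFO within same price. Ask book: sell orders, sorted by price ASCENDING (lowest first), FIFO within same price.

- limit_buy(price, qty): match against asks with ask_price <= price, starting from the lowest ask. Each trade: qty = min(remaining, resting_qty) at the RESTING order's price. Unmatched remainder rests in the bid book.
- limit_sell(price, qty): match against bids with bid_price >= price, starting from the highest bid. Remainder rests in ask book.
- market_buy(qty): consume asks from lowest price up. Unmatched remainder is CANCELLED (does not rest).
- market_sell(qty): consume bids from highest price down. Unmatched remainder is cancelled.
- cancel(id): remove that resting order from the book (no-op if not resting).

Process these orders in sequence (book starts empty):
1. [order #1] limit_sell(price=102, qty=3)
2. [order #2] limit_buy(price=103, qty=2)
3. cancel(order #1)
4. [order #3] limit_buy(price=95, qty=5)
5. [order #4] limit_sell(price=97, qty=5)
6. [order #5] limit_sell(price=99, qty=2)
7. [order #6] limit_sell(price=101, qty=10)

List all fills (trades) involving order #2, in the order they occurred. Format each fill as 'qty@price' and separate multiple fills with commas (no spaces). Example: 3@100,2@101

Answer: 2@102

Derivation:
After op 1 [order #1] limit_sell(price=102, qty=3): fills=none; bids=[-] asks=[#1:3@102]
After op 2 [order #2] limit_buy(price=103, qty=2): fills=#2x#1:2@102; bids=[-] asks=[#1:1@102]
After op 3 cancel(order #1): fills=none; bids=[-] asks=[-]
After op 4 [order #3] limit_buy(price=95, qty=5): fills=none; bids=[#3:5@95] asks=[-]
After op 5 [order #4] limit_sell(price=97, qty=5): fills=none; bids=[#3:5@95] asks=[#4:5@97]
After op 6 [order #5] limit_sell(price=99, qty=2): fills=none; bids=[#3:5@95] asks=[#4:5@97 #5:2@99]
After op 7 [order #6] limit_sell(price=101, qty=10): fills=none; bids=[#3:5@95] asks=[#4:5@97 #5:2@99 #6:10@101]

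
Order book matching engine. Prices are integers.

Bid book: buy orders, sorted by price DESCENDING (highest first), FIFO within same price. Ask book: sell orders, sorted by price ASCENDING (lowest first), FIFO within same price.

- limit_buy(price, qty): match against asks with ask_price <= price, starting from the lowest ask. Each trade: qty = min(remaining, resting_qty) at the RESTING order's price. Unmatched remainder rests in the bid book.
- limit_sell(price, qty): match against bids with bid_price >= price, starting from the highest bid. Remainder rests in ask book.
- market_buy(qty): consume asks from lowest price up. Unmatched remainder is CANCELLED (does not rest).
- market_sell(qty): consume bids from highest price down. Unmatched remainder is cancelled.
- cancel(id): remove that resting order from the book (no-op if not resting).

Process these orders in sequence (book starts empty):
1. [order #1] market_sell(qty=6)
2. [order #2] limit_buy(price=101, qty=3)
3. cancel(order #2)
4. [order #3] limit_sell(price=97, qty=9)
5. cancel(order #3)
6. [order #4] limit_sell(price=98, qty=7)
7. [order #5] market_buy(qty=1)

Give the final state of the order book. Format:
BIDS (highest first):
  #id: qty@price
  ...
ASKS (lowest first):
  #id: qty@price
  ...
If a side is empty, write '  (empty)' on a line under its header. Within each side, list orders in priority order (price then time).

Answer: BIDS (highest first):
  (empty)
ASKS (lowest first):
  #4: 6@98

Derivation:
After op 1 [order #1] market_sell(qty=6): fills=none; bids=[-] asks=[-]
After op 2 [order #2] limit_buy(price=101, qty=3): fills=none; bids=[#2:3@101] asks=[-]
After op 3 cancel(order #2): fills=none; bids=[-] asks=[-]
After op 4 [order #3] limit_sell(price=97, qty=9): fills=none; bids=[-] asks=[#3:9@97]
After op 5 cancel(order #3): fills=none; bids=[-] asks=[-]
After op 6 [order #4] limit_sell(price=98, qty=7): fills=none; bids=[-] asks=[#4:7@98]
After op 7 [order #5] market_buy(qty=1): fills=#5x#4:1@98; bids=[-] asks=[#4:6@98]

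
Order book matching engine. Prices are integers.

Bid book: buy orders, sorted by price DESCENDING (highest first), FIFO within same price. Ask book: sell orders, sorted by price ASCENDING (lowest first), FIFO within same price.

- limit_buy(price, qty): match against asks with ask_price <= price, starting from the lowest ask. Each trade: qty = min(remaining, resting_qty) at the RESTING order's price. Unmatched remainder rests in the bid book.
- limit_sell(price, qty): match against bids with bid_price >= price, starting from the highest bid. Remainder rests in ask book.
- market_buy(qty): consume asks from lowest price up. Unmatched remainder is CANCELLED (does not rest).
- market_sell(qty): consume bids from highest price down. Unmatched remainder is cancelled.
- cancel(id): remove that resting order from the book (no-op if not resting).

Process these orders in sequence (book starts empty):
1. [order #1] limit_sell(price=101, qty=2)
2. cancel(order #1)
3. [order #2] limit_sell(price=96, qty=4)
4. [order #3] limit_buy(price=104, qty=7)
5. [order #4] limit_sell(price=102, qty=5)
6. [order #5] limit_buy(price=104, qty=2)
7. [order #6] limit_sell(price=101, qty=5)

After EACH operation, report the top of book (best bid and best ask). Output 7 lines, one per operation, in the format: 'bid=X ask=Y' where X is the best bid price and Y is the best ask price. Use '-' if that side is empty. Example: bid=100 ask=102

After op 1 [order #1] limit_sell(price=101, qty=2): fills=none; bids=[-] asks=[#1:2@101]
After op 2 cancel(order #1): fills=none; bids=[-] asks=[-]
After op 3 [order #2] limit_sell(price=96, qty=4): fills=none; bids=[-] asks=[#2:4@96]
After op 4 [order #3] limit_buy(price=104, qty=7): fills=#3x#2:4@96; bids=[#3:3@104] asks=[-]
After op 5 [order #4] limit_sell(price=102, qty=5): fills=#3x#4:3@104; bids=[-] asks=[#4:2@102]
After op 6 [order #5] limit_buy(price=104, qty=2): fills=#5x#4:2@102; bids=[-] asks=[-]
After op 7 [order #6] limit_sell(price=101, qty=5): fills=none; bids=[-] asks=[#6:5@101]

Answer: bid=- ask=101
bid=- ask=-
bid=- ask=96
bid=104 ask=-
bid=- ask=102
bid=- ask=-
bid=- ask=101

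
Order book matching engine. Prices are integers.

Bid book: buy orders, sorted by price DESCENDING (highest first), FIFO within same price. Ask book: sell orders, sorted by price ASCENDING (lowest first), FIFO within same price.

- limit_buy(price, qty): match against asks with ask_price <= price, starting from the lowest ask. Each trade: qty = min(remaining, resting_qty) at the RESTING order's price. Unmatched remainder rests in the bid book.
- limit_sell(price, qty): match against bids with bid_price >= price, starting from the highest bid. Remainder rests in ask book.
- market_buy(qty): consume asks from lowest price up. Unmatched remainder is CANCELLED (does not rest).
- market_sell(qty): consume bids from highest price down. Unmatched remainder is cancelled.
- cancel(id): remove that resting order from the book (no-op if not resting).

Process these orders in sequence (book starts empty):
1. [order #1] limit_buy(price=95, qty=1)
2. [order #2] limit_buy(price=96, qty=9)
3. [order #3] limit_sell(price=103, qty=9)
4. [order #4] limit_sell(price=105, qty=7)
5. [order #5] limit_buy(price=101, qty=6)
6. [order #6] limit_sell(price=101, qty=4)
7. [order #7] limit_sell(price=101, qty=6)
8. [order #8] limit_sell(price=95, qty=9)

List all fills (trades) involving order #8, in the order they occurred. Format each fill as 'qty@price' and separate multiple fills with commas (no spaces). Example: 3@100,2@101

Answer: 9@96

Derivation:
After op 1 [order #1] limit_buy(price=95, qty=1): fills=none; bids=[#1:1@95] asks=[-]
After op 2 [order #2] limit_buy(price=96, qty=9): fills=none; bids=[#2:9@96 #1:1@95] asks=[-]
After op 3 [order #3] limit_sell(price=103, qty=9): fills=none; bids=[#2:9@96 #1:1@95] asks=[#3:9@103]
After op 4 [order #4] limit_sell(price=105, qty=7): fills=none; bids=[#2:9@96 #1:1@95] asks=[#3:9@103 #4:7@105]
After op 5 [order #5] limit_buy(price=101, qty=6): fills=none; bids=[#5:6@101 #2:9@96 #1:1@95] asks=[#3:9@103 #4:7@105]
After op 6 [order #6] limit_sell(price=101, qty=4): fills=#5x#6:4@101; bids=[#5:2@101 #2:9@96 #1:1@95] asks=[#3:9@103 #4:7@105]
After op 7 [order #7] limit_sell(price=101, qty=6): fills=#5x#7:2@101; bids=[#2:9@96 #1:1@95] asks=[#7:4@101 #3:9@103 #4:7@105]
After op 8 [order #8] limit_sell(price=95, qty=9): fills=#2x#8:9@96; bids=[#1:1@95] asks=[#7:4@101 #3:9@103 #4:7@105]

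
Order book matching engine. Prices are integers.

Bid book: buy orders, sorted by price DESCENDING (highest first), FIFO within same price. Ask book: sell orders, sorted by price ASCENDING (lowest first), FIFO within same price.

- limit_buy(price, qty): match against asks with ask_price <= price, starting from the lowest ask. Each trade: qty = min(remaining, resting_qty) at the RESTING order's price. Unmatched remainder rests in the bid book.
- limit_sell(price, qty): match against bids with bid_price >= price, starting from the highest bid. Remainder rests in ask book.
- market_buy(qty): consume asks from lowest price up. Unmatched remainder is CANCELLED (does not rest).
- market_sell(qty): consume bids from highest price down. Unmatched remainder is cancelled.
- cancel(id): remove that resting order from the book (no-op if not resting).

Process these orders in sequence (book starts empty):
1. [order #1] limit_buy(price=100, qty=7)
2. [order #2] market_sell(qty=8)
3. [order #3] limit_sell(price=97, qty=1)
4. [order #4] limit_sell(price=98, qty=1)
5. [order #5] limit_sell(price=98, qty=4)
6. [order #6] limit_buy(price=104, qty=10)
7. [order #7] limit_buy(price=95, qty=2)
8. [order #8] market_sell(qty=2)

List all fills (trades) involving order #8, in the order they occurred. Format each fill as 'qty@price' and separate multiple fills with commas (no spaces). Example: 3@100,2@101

Answer: 2@104

Derivation:
After op 1 [order #1] limit_buy(price=100, qty=7): fills=none; bids=[#1:7@100] asks=[-]
After op 2 [order #2] market_sell(qty=8): fills=#1x#2:7@100; bids=[-] asks=[-]
After op 3 [order #3] limit_sell(price=97, qty=1): fills=none; bids=[-] asks=[#3:1@97]
After op 4 [order #4] limit_sell(price=98, qty=1): fills=none; bids=[-] asks=[#3:1@97 #4:1@98]
After op 5 [order #5] limit_sell(price=98, qty=4): fills=none; bids=[-] asks=[#3:1@97 #4:1@98 #5:4@98]
After op 6 [order #6] limit_buy(price=104, qty=10): fills=#6x#3:1@97 #6x#4:1@98 #6x#5:4@98; bids=[#6:4@104] asks=[-]
After op 7 [order #7] limit_buy(price=95, qty=2): fills=none; bids=[#6:4@104 #7:2@95] asks=[-]
After op 8 [order #8] market_sell(qty=2): fills=#6x#8:2@104; bids=[#6:2@104 #7:2@95] asks=[-]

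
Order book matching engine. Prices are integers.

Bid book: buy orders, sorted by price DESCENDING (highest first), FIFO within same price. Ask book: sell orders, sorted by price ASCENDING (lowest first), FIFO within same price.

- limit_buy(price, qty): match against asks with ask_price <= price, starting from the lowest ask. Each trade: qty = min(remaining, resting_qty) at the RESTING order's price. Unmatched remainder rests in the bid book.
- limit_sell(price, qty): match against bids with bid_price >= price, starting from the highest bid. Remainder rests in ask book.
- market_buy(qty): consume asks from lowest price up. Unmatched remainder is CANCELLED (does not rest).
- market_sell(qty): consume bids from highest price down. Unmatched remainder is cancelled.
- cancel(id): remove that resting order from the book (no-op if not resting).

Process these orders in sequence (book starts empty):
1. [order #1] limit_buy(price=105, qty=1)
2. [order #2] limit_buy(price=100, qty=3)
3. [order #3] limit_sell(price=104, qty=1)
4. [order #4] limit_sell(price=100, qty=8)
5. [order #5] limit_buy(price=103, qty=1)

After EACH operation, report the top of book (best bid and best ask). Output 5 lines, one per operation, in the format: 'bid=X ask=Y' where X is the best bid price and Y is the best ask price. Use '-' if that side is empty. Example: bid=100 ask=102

After op 1 [order #1] limit_buy(price=105, qty=1): fills=none; bids=[#1:1@105] asks=[-]
After op 2 [order #2] limit_buy(price=100, qty=3): fills=none; bids=[#1:1@105 #2:3@100] asks=[-]
After op 3 [order #3] limit_sell(price=104, qty=1): fills=#1x#3:1@105; bids=[#2:3@100] asks=[-]
After op 4 [order #4] limit_sell(price=100, qty=8): fills=#2x#4:3@100; bids=[-] asks=[#4:5@100]
After op 5 [order #5] limit_buy(price=103, qty=1): fills=#5x#4:1@100; bids=[-] asks=[#4:4@100]

Answer: bid=105 ask=-
bid=105 ask=-
bid=100 ask=-
bid=- ask=100
bid=- ask=100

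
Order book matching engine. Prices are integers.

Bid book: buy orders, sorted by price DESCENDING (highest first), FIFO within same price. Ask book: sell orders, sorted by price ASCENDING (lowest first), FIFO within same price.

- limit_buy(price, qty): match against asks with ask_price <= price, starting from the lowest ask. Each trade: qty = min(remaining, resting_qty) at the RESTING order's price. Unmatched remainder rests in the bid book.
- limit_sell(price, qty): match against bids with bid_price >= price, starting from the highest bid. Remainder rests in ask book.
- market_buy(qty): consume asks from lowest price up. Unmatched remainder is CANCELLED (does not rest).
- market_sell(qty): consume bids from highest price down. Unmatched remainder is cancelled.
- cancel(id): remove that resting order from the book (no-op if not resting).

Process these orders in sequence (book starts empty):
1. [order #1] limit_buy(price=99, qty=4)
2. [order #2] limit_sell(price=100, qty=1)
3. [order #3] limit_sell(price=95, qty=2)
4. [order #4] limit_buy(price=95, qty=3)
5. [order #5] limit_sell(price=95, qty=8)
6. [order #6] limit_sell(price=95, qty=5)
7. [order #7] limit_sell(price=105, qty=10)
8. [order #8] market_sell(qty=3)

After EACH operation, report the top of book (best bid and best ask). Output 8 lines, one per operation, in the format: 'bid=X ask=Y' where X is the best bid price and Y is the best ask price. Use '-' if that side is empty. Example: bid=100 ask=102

Answer: bid=99 ask=-
bid=99 ask=100
bid=99 ask=100
bid=99 ask=100
bid=- ask=95
bid=- ask=95
bid=- ask=95
bid=- ask=95

Derivation:
After op 1 [order #1] limit_buy(price=99, qty=4): fills=none; bids=[#1:4@99] asks=[-]
After op 2 [order #2] limit_sell(price=100, qty=1): fills=none; bids=[#1:4@99] asks=[#2:1@100]
After op 3 [order #3] limit_sell(price=95, qty=2): fills=#1x#3:2@99; bids=[#1:2@99] asks=[#2:1@100]
After op 4 [order #4] limit_buy(price=95, qty=3): fills=none; bids=[#1:2@99 #4:3@95] asks=[#2:1@100]
After op 5 [order #5] limit_sell(price=95, qty=8): fills=#1x#5:2@99 #4x#5:3@95; bids=[-] asks=[#5:3@95 #2:1@100]
After op 6 [order #6] limit_sell(price=95, qty=5): fills=none; bids=[-] asks=[#5:3@95 #6:5@95 #2:1@100]
After op 7 [order #7] limit_sell(price=105, qty=10): fills=none; bids=[-] asks=[#5:3@95 #6:5@95 #2:1@100 #7:10@105]
After op 8 [order #8] market_sell(qty=3): fills=none; bids=[-] asks=[#5:3@95 #6:5@95 #2:1@100 #7:10@105]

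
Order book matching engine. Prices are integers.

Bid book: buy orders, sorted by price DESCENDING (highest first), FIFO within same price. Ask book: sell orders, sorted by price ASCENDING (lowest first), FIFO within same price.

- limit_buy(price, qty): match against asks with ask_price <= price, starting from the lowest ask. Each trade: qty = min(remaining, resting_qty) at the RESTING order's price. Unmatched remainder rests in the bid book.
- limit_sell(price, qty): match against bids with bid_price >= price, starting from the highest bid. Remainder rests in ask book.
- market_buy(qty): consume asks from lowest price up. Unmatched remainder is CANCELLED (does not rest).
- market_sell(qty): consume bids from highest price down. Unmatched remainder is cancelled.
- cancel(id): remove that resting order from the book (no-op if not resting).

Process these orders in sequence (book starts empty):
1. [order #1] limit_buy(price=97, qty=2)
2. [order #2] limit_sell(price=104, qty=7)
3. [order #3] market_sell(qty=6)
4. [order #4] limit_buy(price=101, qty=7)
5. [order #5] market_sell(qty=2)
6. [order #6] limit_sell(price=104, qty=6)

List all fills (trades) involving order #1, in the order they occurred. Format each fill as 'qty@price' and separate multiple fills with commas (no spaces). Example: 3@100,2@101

After op 1 [order #1] limit_buy(price=97, qty=2): fills=none; bids=[#1:2@97] asks=[-]
After op 2 [order #2] limit_sell(price=104, qty=7): fills=none; bids=[#1:2@97] asks=[#2:7@104]
After op 3 [order #3] market_sell(qty=6): fills=#1x#3:2@97; bids=[-] asks=[#2:7@104]
After op 4 [order #4] limit_buy(price=101, qty=7): fills=none; bids=[#4:7@101] asks=[#2:7@104]
After op 5 [order #5] market_sell(qty=2): fills=#4x#5:2@101; bids=[#4:5@101] asks=[#2:7@104]
After op 6 [order #6] limit_sell(price=104, qty=6): fills=none; bids=[#4:5@101] asks=[#2:7@104 #6:6@104]

Answer: 2@97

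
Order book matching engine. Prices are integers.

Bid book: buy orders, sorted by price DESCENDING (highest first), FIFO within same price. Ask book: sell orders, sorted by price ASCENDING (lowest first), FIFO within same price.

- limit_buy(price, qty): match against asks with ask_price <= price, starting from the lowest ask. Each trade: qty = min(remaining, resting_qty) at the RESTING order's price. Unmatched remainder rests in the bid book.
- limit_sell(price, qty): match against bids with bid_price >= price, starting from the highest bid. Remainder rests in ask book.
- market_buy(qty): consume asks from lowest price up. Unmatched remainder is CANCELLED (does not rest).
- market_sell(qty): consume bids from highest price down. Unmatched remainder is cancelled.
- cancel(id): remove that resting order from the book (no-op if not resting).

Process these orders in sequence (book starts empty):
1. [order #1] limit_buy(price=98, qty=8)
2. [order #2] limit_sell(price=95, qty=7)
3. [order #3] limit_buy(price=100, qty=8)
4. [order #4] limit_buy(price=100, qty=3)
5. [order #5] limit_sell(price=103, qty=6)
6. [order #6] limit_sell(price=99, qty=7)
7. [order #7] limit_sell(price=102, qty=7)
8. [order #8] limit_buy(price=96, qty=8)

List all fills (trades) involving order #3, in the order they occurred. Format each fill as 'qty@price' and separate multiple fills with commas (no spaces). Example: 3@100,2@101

Answer: 7@100

Derivation:
After op 1 [order #1] limit_buy(price=98, qty=8): fills=none; bids=[#1:8@98] asks=[-]
After op 2 [order #2] limit_sell(price=95, qty=7): fills=#1x#2:7@98; bids=[#1:1@98] asks=[-]
After op 3 [order #3] limit_buy(price=100, qty=8): fills=none; bids=[#3:8@100 #1:1@98] asks=[-]
After op 4 [order #4] limit_buy(price=100, qty=3): fills=none; bids=[#3:8@100 #4:3@100 #1:1@98] asks=[-]
After op 5 [order #5] limit_sell(price=103, qty=6): fills=none; bids=[#3:8@100 #4:3@100 #1:1@98] asks=[#5:6@103]
After op 6 [order #6] limit_sell(price=99, qty=7): fills=#3x#6:7@100; bids=[#3:1@100 #4:3@100 #1:1@98] asks=[#5:6@103]
After op 7 [order #7] limit_sell(price=102, qty=7): fills=none; bids=[#3:1@100 #4:3@100 #1:1@98] asks=[#7:7@102 #5:6@103]
After op 8 [order #8] limit_buy(price=96, qty=8): fills=none; bids=[#3:1@100 #4:3@100 #1:1@98 #8:8@96] asks=[#7:7@102 #5:6@103]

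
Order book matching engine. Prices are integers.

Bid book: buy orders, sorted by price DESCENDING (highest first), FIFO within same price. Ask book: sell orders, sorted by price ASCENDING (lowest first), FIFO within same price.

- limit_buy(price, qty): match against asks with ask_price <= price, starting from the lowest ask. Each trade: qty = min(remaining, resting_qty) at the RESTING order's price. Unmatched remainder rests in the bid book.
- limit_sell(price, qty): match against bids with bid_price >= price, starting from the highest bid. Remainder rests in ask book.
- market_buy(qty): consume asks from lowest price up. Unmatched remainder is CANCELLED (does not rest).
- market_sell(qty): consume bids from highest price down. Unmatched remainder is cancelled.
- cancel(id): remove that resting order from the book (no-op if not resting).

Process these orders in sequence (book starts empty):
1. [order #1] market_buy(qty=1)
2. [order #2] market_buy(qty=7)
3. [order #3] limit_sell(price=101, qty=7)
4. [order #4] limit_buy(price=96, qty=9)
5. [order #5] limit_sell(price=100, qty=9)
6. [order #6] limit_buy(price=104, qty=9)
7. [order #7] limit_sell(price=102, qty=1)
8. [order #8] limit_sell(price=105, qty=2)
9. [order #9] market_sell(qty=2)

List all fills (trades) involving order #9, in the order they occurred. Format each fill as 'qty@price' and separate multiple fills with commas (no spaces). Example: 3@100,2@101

After op 1 [order #1] market_buy(qty=1): fills=none; bids=[-] asks=[-]
After op 2 [order #2] market_buy(qty=7): fills=none; bids=[-] asks=[-]
After op 3 [order #3] limit_sell(price=101, qty=7): fills=none; bids=[-] asks=[#3:7@101]
After op 4 [order #4] limit_buy(price=96, qty=9): fills=none; bids=[#4:9@96] asks=[#3:7@101]
After op 5 [order #5] limit_sell(price=100, qty=9): fills=none; bids=[#4:9@96] asks=[#5:9@100 #3:7@101]
After op 6 [order #6] limit_buy(price=104, qty=9): fills=#6x#5:9@100; bids=[#4:9@96] asks=[#3:7@101]
After op 7 [order #7] limit_sell(price=102, qty=1): fills=none; bids=[#4:9@96] asks=[#3:7@101 #7:1@102]
After op 8 [order #8] limit_sell(price=105, qty=2): fills=none; bids=[#4:9@96] asks=[#3:7@101 #7:1@102 #8:2@105]
After op 9 [order #9] market_sell(qty=2): fills=#4x#9:2@96; bids=[#4:7@96] asks=[#3:7@101 #7:1@102 #8:2@105]

Answer: 2@96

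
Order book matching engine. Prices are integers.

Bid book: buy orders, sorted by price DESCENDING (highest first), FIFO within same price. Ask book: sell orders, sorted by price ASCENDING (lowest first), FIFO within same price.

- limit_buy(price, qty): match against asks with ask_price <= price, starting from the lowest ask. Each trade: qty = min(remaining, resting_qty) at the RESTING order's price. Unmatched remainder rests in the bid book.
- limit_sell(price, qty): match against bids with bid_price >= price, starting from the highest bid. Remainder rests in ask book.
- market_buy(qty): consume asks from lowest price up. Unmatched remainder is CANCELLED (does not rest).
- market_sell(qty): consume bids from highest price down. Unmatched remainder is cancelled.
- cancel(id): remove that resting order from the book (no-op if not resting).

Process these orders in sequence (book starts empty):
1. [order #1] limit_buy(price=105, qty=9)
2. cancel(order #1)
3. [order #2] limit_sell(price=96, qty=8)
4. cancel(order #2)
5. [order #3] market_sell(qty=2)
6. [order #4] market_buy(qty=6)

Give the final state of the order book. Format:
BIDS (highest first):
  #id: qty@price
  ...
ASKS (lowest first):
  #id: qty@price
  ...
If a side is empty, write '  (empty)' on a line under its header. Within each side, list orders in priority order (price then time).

Answer: BIDS (highest first):
  (empty)
ASKS (lowest first):
  (empty)

Derivation:
After op 1 [order #1] limit_buy(price=105, qty=9): fills=none; bids=[#1:9@105] asks=[-]
After op 2 cancel(order #1): fills=none; bids=[-] asks=[-]
After op 3 [order #2] limit_sell(price=96, qty=8): fills=none; bids=[-] asks=[#2:8@96]
After op 4 cancel(order #2): fills=none; bids=[-] asks=[-]
After op 5 [order #3] market_sell(qty=2): fills=none; bids=[-] asks=[-]
After op 6 [order #4] market_buy(qty=6): fills=none; bids=[-] asks=[-]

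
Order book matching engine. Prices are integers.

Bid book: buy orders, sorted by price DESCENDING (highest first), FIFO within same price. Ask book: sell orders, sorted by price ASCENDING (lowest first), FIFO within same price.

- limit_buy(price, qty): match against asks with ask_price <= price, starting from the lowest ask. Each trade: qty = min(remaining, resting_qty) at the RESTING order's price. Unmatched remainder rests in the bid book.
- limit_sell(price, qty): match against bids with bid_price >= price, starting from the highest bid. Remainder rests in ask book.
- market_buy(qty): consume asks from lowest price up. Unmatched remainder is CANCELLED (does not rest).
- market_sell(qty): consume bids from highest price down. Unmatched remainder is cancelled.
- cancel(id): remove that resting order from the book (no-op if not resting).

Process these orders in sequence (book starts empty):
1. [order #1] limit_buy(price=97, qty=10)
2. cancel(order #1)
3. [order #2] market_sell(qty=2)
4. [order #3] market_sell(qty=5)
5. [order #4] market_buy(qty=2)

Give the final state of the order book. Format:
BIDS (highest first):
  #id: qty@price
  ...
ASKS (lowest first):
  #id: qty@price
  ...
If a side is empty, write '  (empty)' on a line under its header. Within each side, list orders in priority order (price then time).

After op 1 [order #1] limit_buy(price=97, qty=10): fills=none; bids=[#1:10@97] asks=[-]
After op 2 cancel(order #1): fills=none; bids=[-] asks=[-]
After op 3 [order #2] market_sell(qty=2): fills=none; bids=[-] asks=[-]
After op 4 [order #3] market_sell(qty=5): fills=none; bids=[-] asks=[-]
After op 5 [order #4] market_buy(qty=2): fills=none; bids=[-] asks=[-]

Answer: BIDS (highest first):
  (empty)
ASKS (lowest first):
  (empty)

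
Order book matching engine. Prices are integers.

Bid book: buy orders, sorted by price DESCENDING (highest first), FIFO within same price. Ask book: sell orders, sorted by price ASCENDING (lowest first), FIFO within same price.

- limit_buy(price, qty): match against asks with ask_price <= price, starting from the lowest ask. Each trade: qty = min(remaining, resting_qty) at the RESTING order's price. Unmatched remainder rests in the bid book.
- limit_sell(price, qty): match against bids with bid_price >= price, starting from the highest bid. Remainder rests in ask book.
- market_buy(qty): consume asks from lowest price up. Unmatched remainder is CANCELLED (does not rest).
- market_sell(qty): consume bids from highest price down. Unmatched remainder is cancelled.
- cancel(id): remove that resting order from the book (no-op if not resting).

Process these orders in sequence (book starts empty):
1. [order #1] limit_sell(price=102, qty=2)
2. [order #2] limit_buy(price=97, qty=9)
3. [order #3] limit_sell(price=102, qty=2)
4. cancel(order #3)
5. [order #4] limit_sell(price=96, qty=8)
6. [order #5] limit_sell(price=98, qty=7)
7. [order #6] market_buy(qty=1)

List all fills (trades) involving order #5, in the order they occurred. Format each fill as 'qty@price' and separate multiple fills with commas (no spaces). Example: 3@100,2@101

Answer: 1@98

Derivation:
After op 1 [order #1] limit_sell(price=102, qty=2): fills=none; bids=[-] asks=[#1:2@102]
After op 2 [order #2] limit_buy(price=97, qty=9): fills=none; bids=[#2:9@97] asks=[#1:2@102]
After op 3 [order #3] limit_sell(price=102, qty=2): fills=none; bids=[#2:9@97] asks=[#1:2@102 #3:2@102]
After op 4 cancel(order #3): fills=none; bids=[#2:9@97] asks=[#1:2@102]
After op 5 [order #4] limit_sell(price=96, qty=8): fills=#2x#4:8@97; bids=[#2:1@97] asks=[#1:2@102]
After op 6 [order #5] limit_sell(price=98, qty=7): fills=none; bids=[#2:1@97] asks=[#5:7@98 #1:2@102]
After op 7 [order #6] market_buy(qty=1): fills=#6x#5:1@98; bids=[#2:1@97] asks=[#5:6@98 #1:2@102]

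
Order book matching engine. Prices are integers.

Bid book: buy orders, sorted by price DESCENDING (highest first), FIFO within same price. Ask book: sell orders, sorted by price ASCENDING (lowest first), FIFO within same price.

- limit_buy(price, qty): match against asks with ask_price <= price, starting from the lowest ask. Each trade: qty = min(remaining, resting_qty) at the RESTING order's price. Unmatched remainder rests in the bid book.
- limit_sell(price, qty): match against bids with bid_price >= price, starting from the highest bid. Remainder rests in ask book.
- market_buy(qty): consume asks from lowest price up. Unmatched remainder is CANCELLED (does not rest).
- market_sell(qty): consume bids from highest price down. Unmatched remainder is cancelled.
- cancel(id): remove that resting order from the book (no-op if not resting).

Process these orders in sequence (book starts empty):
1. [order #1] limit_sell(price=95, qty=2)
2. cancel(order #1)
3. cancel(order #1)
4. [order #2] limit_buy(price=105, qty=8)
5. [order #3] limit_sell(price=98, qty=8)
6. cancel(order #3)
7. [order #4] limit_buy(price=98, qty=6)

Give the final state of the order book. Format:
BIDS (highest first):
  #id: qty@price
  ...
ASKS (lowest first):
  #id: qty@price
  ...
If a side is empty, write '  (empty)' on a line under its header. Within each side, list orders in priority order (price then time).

After op 1 [order #1] limit_sell(price=95, qty=2): fills=none; bids=[-] asks=[#1:2@95]
After op 2 cancel(order #1): fills=none; bids=[-] asks=[-]
After op 3 cancel(order #1): fills=none; bids=[-] asks=[-]
After op 4 [order #2] limit_buy(price=105, qty=8): fills=none; bids=[#2:8@105] asks=[-]
After op 5 [order #3] limit_sell(price=98, qty=8): fills=#2x#3:8@105; bids=[-] asks=[-]
After op 6 cancel(order #3): fills=none; bids=[-] asks=[-]
After op 7 [order #4] limit_buy(price=98, qty=6): fills=none; bids=[#4:6@98] asks=[-]

Answer: BIDS (highest first):
  #4: 6@98
ASKS (lowest first):
  (empty)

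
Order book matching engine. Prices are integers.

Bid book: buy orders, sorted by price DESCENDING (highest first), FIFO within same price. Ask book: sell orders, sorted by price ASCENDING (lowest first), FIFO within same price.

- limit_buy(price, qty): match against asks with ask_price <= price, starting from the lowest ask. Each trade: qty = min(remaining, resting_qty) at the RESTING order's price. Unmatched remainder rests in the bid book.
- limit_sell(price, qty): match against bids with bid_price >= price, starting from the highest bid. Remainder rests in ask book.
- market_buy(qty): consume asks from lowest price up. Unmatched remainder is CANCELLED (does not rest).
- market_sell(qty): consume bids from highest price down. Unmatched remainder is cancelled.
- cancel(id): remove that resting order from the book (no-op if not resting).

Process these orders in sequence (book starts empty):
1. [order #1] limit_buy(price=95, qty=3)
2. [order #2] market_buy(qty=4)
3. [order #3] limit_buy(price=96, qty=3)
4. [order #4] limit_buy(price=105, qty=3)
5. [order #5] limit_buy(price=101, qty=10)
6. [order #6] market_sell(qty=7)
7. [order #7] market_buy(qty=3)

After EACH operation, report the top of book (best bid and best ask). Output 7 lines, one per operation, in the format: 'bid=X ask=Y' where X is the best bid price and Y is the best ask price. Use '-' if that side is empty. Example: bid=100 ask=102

After op 1 [order #1] limit_buy(price=95, qty=3): fills=none; bids=[#1:3@95] asks=[-]
After op 2 [order #2] market_buy(qty=4): fills=none; bids=[#1:3@95] asks=[-]
After op 3 [order #3] limit_buy(price=96, qty=3): fills=none; bids=[#3:3@96 #1:3@95] asks=[-]
After op 4 [order #4] limit_buy(price=105, qty=3): fills=none; bids=[#4:3@105 #3:3@96 #1:3@95] asks=[-]
After op 5 [order #5] limit_buy(price=101, qty=10): fills=none; bids=[#4:3@105 #5:10@101 #3:3@96 #1:3@95] asks=[-]
After op 6 [order #6] market_sell(qty=7): fills=#4x#6:3@105 #5x#6:4@101; bids=[#5:6@101 #3:3@96 #1:3@95] asks=[-]
After op 7 [order #7] market_buy(qty=3): fills=none; bids=[#5:6@101 #3:3@96 #1:3@95] asks=[-]

Answer: bid=95 ask=-
bid=95 ask=-
bid=96 ask=-
bid=105 ask=-
bid=105 ask=-
bid=101 ask=-
bid=101 ask=-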